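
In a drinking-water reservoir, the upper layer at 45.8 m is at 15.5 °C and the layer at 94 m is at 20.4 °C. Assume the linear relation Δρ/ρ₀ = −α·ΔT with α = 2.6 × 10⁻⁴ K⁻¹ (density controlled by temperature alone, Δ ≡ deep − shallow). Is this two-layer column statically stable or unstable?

ΔT = 20.4 − 15.5 = +4.9 K, so Δρ/ρ₀ = −αΔT = -1.274 × 10⁻³.
Δρ/ρ₀ < 0, so Δρ < 0: deeper water is lighter → statically unstable; the column would overturn.

unstable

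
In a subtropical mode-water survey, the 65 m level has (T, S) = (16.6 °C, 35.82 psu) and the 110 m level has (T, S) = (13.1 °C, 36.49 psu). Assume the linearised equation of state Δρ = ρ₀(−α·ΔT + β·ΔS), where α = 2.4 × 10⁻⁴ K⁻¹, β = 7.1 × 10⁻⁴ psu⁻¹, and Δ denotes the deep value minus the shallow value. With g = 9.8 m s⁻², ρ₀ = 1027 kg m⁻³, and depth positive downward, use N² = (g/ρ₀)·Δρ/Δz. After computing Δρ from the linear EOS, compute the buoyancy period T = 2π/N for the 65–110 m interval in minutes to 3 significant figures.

ΔT = -3.5 K, ΔS = +0.67 psu (deep − shallow).
Δρ/ρ₀ = −αΔT + βΔS = 8.40 × 10⁻⁴ + 4.757 × 10⁻⁴ = 1.3157 × 10⁻³, so Δρ ≈ 1.351 kg m⁻³.
N² = (g/ρ₀)·Δρ/Δz = g·(Δρ/ρ₀)/Δz = 9.8 × 1.3157 × 10⁻³ / 45 = 2.8653 × 10⁻⁴ s⁻².
N = √(2.8653 × 10⁻⁴) = 0.016927 rad s⁻¹ → T = 2π/N = 371.19 s = 6.1865 min ≈ 6.19 min.

6.19 min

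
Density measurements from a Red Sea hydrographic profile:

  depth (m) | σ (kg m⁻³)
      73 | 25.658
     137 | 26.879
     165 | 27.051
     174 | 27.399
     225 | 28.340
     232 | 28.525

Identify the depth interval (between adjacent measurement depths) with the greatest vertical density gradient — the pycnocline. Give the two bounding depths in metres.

165–174 m

Compute the density gradient over each adjacent pair:
  73–137 m: Δρ/Δz = 1.221/64 = 0.019 kg m⁻⁴
  137–165 m: Δρ/Δz = 0.172/28 = 6.1 × 10⁻³ kg m⁻⁴
  165–174 m: Δρ/Δz = 0.348/9 = 0.039 kg m⁻⁴
  174–225 m: Δρ/Δz = 0.941/51 = 0.018 kg m⁻⁴
  225–232 m: Δρ/Δz = 0.185/7 = 0.026 kg m⁻⁴
The largest gradient is in the 165–174 m interval — the pycnocline.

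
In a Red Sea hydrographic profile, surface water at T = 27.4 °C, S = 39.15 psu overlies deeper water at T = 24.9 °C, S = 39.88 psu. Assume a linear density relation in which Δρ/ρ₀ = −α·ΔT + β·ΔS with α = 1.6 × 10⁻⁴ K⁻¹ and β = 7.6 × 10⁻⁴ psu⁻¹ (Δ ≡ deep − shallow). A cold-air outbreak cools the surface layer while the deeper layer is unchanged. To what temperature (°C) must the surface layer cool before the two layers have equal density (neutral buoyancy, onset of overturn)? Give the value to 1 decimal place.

21.4 °C

Neutral buoyancy requires Δρ = 0, i.e. −α(T_deep − T_surf′) + β(S_deep − S_surf) = 0.
T_surf′ = T_deep − (β/α)·ΔS = 24.9 − (7.6 × 10⁻⁴/1.6 × 10⁻⁴)·(+0.73) = 21.432 °C.
Cooling required: 27.4 − (21.432) = 5.968 °C.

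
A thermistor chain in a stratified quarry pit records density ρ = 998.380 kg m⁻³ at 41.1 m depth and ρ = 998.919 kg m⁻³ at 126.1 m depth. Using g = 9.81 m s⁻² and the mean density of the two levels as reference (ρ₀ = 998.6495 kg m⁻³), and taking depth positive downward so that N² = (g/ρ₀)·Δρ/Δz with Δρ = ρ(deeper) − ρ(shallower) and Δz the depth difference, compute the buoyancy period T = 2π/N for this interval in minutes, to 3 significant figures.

13.3 min

Δρ = 998.919 − 998.380 = 0.539 kg m⁻³ over Δz = 126.1 − 41.1 = 85 m.
N² = (9.81/998.6495) × (0.539/85) = 6.2291 × 10⁻⁵ s⁻².
N = √(6.2291 × 10⁻⁵) = 7.8925 × 10⁻³ rad s⁻¹, so T = 2π/N = 796.10 s = 13.268 min ≈ 13.3 min.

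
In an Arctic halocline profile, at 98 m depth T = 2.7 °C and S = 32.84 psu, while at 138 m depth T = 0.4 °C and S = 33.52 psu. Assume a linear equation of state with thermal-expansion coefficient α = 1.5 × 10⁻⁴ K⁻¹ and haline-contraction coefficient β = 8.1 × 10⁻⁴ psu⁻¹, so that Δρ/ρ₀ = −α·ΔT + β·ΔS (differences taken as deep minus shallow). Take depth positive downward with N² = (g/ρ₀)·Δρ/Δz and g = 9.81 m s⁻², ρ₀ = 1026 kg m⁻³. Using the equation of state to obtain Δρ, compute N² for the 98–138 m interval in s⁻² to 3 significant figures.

ΔT = -2.3 K, ΔS = +0.68 psu (deep − shallow).
Δρ/ρ₀ = −αΔT + βΔS = 3.45 × 10⁻⁴ + 5.508 × 10⁻⁴ = 8.958 × 10⁻⁴, so Δρ ≈ 0.9191 kg m⁻³.
N² = (g/ρ₀)·Δρ/Δz = g·(Δρ/ρ₀)/Δz = 9.81 × 8.958 × 10⁻⁴ / 40 = 2.1969 × 10⁻⁴ s⁻² ≈ 2.20 × 10⁻⁴ s⁻².

2.20 × 10⁻⁴ s⁻²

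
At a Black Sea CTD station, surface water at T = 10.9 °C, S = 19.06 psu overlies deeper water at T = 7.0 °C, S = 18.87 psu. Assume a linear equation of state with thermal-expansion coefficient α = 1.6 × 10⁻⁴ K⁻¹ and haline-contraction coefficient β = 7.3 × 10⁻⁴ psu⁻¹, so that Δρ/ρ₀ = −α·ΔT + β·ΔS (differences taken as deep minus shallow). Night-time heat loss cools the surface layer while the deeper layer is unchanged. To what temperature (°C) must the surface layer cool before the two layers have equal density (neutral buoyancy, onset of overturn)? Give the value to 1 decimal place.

7.9 °C

Neutral buoyancy requires Δρ = 0, i.e. −α(T_deep − T_surf′) + β(S_deep − S_surf) = 0.
T_surf′ = T_deep − (β/α)·ΔS = 7.0 − (7.3 × 10⁻⁴/1.6 × 10⁻⁴)·(-0.19) = 7.867 °C.
Cooling required: 10.9 − (7.867) = 3.033 °C.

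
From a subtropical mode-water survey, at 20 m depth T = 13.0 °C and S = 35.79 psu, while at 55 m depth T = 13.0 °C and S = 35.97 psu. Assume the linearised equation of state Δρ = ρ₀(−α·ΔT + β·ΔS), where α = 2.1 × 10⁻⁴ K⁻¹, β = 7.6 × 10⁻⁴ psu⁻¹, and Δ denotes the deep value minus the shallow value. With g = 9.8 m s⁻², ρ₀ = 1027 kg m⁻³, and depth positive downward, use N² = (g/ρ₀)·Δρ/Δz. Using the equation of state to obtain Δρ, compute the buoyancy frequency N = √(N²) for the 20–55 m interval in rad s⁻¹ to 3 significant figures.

6.19 × 10⁻³ rad s⁻¹

ΔT = +0.0 K, ΔS = +0.18 psu (deep − shallow).
Δρ/ρ₀ = −αΔT + βΔS = 0 + 1.368 × 10⁻⁴ = 1.368 × 10⁻⁴, so Δρ ≈ 0.1405 kg m⁻³.
N² = (g/ρ₀)·Δρ/Δz = g·(Δρ/ρ₀)/Δz = 9.8 × 1.368 × 10⁻⁴ / 35 = 3.8304 × 10⁻⁵ s⁻².
N = √(3.8304 × 10⁻⁵) = 6.1890 × 10⁻³ rad s⁻¹ ≈ 6.19 × 10⁻³ rad s⁻¹.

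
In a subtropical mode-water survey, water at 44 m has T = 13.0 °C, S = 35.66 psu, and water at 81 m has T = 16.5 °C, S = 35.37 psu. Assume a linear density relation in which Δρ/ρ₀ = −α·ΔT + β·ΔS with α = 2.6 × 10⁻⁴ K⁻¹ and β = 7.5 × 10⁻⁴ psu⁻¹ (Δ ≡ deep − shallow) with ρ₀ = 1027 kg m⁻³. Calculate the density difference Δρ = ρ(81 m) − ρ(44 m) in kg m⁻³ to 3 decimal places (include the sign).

ΔT = +3.5 K, ΔS = -0.29 psu (deep − shallow).
Δρ/ρ₀ = −(2.6 × 10⁻⁴)(+3.5) + (7.5 × 10⁻⁴)(-0.29) = -1.1275 × 10⁻³.
Δρ = 1027 × (-1.1275 × 10⁻³) = -1.158 kg m⁻³.
Negative Δρ: lighter below, statically unstable.

-1.158 kg m⁻³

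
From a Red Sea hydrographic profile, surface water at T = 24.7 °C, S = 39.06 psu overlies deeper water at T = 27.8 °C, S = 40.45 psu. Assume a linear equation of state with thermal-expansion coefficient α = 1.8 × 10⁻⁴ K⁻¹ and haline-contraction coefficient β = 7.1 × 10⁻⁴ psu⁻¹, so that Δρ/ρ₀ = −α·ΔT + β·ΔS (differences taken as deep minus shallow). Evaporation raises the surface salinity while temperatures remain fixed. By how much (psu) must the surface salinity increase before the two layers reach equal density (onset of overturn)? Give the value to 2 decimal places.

0.60 psu

Neutral buoyancy requires −α(T_deep − T_surf) + β(S_deep − S_surf′) = 0.
S_surf′ = S_deep − (α/β)·ΔT = 40.45 − (1.8 × 10⁻⁴/7.1 × 10⁻⁴)·(+3.1) = 39.6641 psu.
Increase required: 39.6641 − 39.06 = 0.6041 psu.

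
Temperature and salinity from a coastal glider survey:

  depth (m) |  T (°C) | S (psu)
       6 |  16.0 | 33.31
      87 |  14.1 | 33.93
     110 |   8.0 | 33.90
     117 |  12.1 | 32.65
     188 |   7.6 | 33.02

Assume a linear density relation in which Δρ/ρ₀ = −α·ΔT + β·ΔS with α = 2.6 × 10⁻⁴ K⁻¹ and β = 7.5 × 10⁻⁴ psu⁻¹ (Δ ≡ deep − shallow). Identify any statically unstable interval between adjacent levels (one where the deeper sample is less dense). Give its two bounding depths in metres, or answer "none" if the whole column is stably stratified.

Evaluate Δρ/ρ₀ = −αΔT + βΔS across each adjacent pair:
  6–87 m: −αΔT+βΔS = −(2.6 × 10⁻⁴)(-1.9)+(7.5 × 10⁻⁴)(+0.62) = 9.6 × 10⁻⁴ → stable
  87–110 m: −αΔT+βΔS = −(2.6 × 10⁻⁴)(-6.1)+(7.5 × 10⁻⁴)(-0.03) = 1.6 × 10⁻³ → stable
  110–117 m: −αΔT+βΔS = −(2.6 × 10⁻⁴)(+4.1)+(7.5 × 10⁻⁴)(-1.25) = -2.0 × 10⁻³ → UNSTABLE
  117–188 m: −αΔT+βΔS = −(2.6 × 10⁻⁴)(-4.5)+(7.5 × 10⁻⁴)(+0.37) = 1.4 × 10⁻³ → stable
The 110–117 m interval has Δρ < 0: lighter water underlies denser water.

110–117 m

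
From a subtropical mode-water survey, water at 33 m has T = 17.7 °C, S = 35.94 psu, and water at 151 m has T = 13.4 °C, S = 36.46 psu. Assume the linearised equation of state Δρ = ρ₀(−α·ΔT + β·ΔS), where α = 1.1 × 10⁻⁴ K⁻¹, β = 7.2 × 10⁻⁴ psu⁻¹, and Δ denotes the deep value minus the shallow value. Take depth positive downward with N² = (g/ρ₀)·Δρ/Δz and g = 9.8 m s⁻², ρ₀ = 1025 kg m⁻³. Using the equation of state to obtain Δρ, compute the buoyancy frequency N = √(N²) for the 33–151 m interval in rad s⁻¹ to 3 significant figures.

8.39 × 10⁻³ rad s⁻¹

ΔT = -4.3 K, ΔS = +0.52 psu (deep − shallow).
Δρ/ρ₀ = −αΔT + βΔS = 4.73 × 10⁻⁴ + 3.744 × 10⁻⁴ = 8.474 × 10⁻⁴, so Δρ ≈ 0.8686 kg m⁻³.
N² = (g/ρ₀)·Δρ/Δz = g·(Δρ/ρ₀)/Δz = 9.8 × 8.474 × 10⁻⁴ / 118 = 7.0377 × 10⁻⁵ s⁻².
N = √(7.0377 × 10⁻⁵) = 8.3891 × 10⁻³ rad s⁻¹ ≈ 8.39 × 10⁻³ rad s⁻¹.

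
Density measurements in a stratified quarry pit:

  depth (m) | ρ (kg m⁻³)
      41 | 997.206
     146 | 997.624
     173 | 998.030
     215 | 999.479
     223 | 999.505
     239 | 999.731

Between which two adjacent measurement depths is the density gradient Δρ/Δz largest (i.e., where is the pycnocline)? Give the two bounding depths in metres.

173–215 m

Compute the density gradient over each adjacent pair:
  41–146 m: Δρ/Δz = 0.418/105 = 4.0 × 10⁻³ kg m⁻⁴
  146–173 m: Δρ/Δz = 0.406/27 = 0.015 kg m⁻⁴
  173–215 m: Δρ/Δz = 1.449/42 = 0.035 kg m⁻⁴
  215–223 m: Δρ/Δz = 0.026/8 = 3.2 × 10⁻³ kg m⁻⁴
  223–239 m: Δρ/Δz = 0.226/16 = 0.014 kg m⁻⁴
The largest gradient is in the 173–215 m interval — the pycnocline.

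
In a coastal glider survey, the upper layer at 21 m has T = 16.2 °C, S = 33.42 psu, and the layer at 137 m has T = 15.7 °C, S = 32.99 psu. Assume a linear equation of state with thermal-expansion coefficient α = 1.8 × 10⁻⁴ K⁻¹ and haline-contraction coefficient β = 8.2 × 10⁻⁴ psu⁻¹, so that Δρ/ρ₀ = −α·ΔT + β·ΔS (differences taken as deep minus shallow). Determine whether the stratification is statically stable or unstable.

unstable

ΔT = 15.7 − 16.2 = -0.5 K and ΔS = 32.99 − 33.42 = -0.43 psu (deep − shallow).
−αΔT = 9.00 × 10⁻⁵; βΔS = -3.526 × 10⁻⁴; sum Δρ/ρ₀ = -2.626 × 10⁻⁴.
Δρ/ρ₀ < 0, so Δρ < 0: deeper water is lighter → statically unstable; the column would overturn.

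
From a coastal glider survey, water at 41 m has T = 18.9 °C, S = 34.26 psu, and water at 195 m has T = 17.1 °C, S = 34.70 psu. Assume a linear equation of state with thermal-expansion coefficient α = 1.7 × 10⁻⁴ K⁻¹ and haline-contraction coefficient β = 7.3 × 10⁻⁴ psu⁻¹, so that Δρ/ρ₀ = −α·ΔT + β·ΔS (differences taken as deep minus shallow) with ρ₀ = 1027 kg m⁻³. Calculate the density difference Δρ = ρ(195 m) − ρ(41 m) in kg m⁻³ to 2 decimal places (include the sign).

+0.64 kg m⁻³

ΔT = -1.8 K, ΔS = +0.44 psu (deep − shallow).
Δρ/ρ₀ = −(1.7 × 10⁻⁴)(-1.8) + (7.3 × 10⁻⁴)(+0.44) = 6.272 × 10⁻⁴.
Δρ = 1027 × (6.272 × 10⁻⁴) = +0.64 kg m⁻³.
Positive Δρ: denser below, stable.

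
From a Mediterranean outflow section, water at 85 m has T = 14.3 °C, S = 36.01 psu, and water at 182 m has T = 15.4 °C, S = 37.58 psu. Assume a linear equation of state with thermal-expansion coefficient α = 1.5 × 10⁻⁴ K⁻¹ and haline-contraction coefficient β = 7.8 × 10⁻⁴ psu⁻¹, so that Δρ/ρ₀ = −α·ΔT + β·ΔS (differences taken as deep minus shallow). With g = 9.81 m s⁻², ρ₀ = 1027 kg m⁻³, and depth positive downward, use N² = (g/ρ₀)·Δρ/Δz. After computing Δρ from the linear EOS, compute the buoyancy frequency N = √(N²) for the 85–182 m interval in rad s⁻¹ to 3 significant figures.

0.0104 rad s⁻¹

ΔT = +1.1 K, ΔS = +1.57 psu (deep − shallow).
Δρ/ρ₀ = −αΔT + βΔS = -1.65 × 10⁻⁴ + 1.2246 × 10⁻³ = 1.0596 × 10⁻³, so Δρ ≈ 1.088 kg m⁻³.
N² = (g/ρ₀)·Δρ/Δz = g·(Δρ/ρ₀)/Δz = 9.81 × 1.0596 × 10⁻³ / 97 = 1.0716 × 10⁻⁴ s⁻².
N = √(1.0716 × 10⁻⁴) = 0.010352 rad s⁻¹ ≈ 0.0104 rad s⁻¹.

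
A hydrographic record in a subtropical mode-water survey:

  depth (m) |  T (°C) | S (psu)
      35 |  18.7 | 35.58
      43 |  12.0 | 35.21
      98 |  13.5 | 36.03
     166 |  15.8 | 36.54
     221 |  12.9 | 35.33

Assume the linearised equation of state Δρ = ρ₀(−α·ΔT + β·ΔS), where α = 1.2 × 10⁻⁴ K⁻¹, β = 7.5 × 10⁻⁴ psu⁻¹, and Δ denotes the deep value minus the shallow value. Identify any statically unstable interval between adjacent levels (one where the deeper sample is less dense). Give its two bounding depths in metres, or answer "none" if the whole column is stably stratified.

Evaluate Δρ/ρ₀ = −αΔT + βΔS across each adjacent pair:
  35–43 m: −αΔT+βΔS = −(1.2 × 10⁻⁴)(-6.7)+(7.5 × 10⁻⁴)(-0.37) = 5.3 × 10⁻⁴ → stable
  43–98 m: −αΔT+βΔS = −(1.2 × 10⁻⁴)(+1.5)+(7.5 × 10⁻⁴)(+0.82) = 4.3 × 10⁻⁴ → stable
  98–166 m: −αΔT+βΔS = −(1.2 × 10⁻⁴)(+2.3)+(7.5 × 10⁻⁴)(+0.51) = 1.1 × 10⁻⁴ → stable
  166–221 m: −αΔT+βΔS = −(1.2 × 10⁻⁴)(-2.9)+(7.5 × 10⁻⁴)(-1.21) = -5.6 × 10⁻⁴ → UNSTABLE
The 166–221 m interval has Δρ < 0: lighter water underlies denser water.

166–221 m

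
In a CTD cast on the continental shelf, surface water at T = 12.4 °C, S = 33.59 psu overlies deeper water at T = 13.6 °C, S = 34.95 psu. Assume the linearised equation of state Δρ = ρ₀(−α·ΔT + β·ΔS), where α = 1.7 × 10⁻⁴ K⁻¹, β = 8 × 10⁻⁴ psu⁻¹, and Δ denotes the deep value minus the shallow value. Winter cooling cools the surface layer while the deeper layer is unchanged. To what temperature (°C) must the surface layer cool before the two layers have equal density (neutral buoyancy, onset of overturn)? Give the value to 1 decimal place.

Neutral buoyancy requires Δρ = 0, i.e. −α(T_deep − T_surf′) + β(S_deep − S_surf) = 0.
T_surf′ = T_deep − (β/α)·ΔS = 13.6 − (8 × 10⁻⁴/1.7 × 10⁻⁴)·(+1.36) = 7.200 °C.
Cooling required: 12.4 − (7.200) = 5.200 °C.

7.2 °C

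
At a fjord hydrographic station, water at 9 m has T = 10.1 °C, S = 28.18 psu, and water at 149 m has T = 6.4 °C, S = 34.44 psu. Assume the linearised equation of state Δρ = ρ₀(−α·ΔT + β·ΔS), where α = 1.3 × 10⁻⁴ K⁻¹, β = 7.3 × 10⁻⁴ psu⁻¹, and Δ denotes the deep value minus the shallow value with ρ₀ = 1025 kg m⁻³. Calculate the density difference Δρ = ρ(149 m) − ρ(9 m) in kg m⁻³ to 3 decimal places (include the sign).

+5.177 kg m⁻³

ΔT = -3.7 K, ΔS = +6.26 psu (deep − shallow).
Δρ/ρ₀ = −(1.3 × 10⁻⁴)(-3.7) + (7.3 × 10⁻⁴)(+6.26) = 5.0508 × 10⁻³.
Δρ = 1025 × (5.0508 × 10⁻³) = +5.177 kg m⁻³.
Positive Δρ: denser below, stable.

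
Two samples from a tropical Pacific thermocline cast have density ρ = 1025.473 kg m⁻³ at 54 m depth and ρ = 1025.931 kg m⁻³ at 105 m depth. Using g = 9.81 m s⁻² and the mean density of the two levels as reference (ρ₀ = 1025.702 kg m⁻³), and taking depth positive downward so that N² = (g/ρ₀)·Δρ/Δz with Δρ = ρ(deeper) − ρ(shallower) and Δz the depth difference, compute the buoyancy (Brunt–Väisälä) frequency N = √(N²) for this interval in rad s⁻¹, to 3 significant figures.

Δρ = 1025.931 − 1025.473 = 0.458 kg m⁻³ over Δz = 105 − 54 = 51 m.
N² = (9.81/1025.702) × (0.458/51) = 8.5890 × 10⁻⁵ s⁻².
N = √(8.5890 × 10⁻⁵) = 9.2677 × 10⁻³ rad s⁻¹ ≈ 9.27 × 10⁻³ rad s⁻¹.

9.27 × 10⁻³ rad s⁻¹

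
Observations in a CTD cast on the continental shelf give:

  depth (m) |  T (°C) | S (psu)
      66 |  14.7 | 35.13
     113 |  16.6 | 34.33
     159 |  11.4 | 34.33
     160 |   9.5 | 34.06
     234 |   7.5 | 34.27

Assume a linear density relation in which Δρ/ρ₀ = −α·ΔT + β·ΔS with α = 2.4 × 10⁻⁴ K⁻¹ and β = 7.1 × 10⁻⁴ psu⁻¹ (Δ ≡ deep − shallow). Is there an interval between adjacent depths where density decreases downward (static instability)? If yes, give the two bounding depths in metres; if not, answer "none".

66–113 m

Evaluate Δρ/ρ₀ = −αΔT + βΔS across each adjacent pair:
  66–113 m: −αΔT+βΔS = −(2.4 × 10⁻⁴)(+1.9)+(7.1 × 10⁻⁴)(-0.80) = -1.0 × 10⁻³ → UNSTABLE
  113–159 m: −αΔT+βΔS = −(2.4 × 10⁻⁴)(-5.2)+(7.1 × 10⁻⁴)(+0.00) = 1.2 × 10⁻³ → stable
  159–160 m: −αΔT+βΔS = −(2.4 × 10⁻⁴)(-1.9)+(7.1 × 10⁻⁴)(-0.27) = 2.6 × 10⁻⁴ → stable
  160–234 m: −αΔT+βΔS = −(2.4 × 10⁻⁴)(-2.0)+(7.1 × 10⁻⁴)(+0.21) = 6.3 × 10⁻⁴ → stable
The 66–113 m interval has Δρ < 0: lighter water underlies denser water.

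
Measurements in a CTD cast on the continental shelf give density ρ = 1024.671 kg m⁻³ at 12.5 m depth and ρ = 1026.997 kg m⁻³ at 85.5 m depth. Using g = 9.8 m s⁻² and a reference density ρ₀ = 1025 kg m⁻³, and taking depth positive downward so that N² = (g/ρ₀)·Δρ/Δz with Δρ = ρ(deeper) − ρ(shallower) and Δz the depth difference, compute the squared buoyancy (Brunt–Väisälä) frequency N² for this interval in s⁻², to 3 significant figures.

3.05 × 10⁻⁴ s⁻²

Δρ = 1026.997 − 1024.671 = 2.326 kg m⁻³ over Δz = 85.5 − 12.5 = 73 m.
N² = (9.8/1025) × (2.326/73) = 3.0464 × 10⁻⁴ s⁻² ≈ 3.05 × 10⁻⁴ s⁻².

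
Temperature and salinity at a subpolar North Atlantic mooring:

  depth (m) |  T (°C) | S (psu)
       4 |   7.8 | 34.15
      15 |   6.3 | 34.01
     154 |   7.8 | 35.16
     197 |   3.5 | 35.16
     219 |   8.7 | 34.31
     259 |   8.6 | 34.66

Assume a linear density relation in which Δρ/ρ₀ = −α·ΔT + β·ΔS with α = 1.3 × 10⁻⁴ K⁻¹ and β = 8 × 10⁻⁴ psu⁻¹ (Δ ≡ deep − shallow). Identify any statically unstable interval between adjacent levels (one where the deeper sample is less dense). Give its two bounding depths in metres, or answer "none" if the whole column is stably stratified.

Evaluate Δρ/ρ₀ = −αΔT + βΔS across each adjacent pair:
  4–15 m: −αΔT+βΔS = −(1.3 × 10⁻⁴)(-1.5)+(8 × 10⁻⁴)(-0.14) = 8.3 × 10⁻⁵ → stable
  15–154 m: −αΔT+βΔS = −(1.3 × 10⁻⁴)(+1.5)+(8 × 10⁻⁴)(+1.15) = 7.2 × 10⁻⁴ → stable
  154–197 m: −αΔT+βΔS = −(1.3 × 10⁻⁴)(-4.3)+(8 × 10⁻⁴)(+0.00) = 5.6 × 10⁻⁴ → stable
  197–219 m: −αΔT+βΔS = −(1.3 × 10⁻⁴)(+5.2)+(8 × 10⁻⁴)(-0.85) = -1.4 × 10⁻³ → UNSTABLE
  219–259 m: −αΔT+βΔS = −(1.3 × 10⁻⁴)(-0.1)+(8 × 10⁻⁴)(+0.35) = 2.9 × 10⁻⁴ → stable
The 197–219 m interval has Δρ < 0: lighter water underlies denser water.

197–219 m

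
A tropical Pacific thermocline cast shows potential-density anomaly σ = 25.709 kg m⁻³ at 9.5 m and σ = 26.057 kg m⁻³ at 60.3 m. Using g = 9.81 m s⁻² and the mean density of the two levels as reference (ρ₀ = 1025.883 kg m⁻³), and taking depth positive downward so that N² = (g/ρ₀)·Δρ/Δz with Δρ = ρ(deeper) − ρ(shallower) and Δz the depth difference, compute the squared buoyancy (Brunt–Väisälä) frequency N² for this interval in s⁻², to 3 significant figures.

Δρ = 1026.057 − 1025.709 = 0.348 kg m⁻³ over Δz = 60.3 − 9.5 = 50.8 m.
N² = (9.81/1025.883) × (0.348/50.8) = 6.5507 × 10⁻⁵ s⁻² ≈ 6.55 × 10⁻⁵ s⁻².
N² > 0, so the interval is statically stable.

6.55 × 10⁻⁵ s⁻²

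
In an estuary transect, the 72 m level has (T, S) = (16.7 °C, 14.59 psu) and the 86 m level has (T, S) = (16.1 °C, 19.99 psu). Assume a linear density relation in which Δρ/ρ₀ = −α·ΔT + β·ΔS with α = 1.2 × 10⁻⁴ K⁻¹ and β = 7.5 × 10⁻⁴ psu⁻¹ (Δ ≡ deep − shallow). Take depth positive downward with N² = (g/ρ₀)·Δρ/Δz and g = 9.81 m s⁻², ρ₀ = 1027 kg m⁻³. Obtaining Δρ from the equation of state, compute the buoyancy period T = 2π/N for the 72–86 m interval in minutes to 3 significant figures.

ΔT = -0.6 K, ΔS = +5.40 psu (deep − shallow).
Δρ/ρ₀ = −αΔT + βΔS = 7.20 × 10⁻⁵ + 4.05 × 10⁻³ = 4.122 × 10⁻³, so Δρ ≈ 4.233 kg m⁻³.
N² = (g/ρ₀)·Δρ/Δz = g·(Δρ/ρ₀)/Δz = 9.81 × 4.122 × 10⁻³ / 14 = 2.8883 × 10⁻³ s⁻².
N = √(2.8883 × 10⁻³) = 0.053743 rad s⁻¹ → T = 2π/N = 116.91 s = 1.9485 min ≈ 1.95 min.

1.95 min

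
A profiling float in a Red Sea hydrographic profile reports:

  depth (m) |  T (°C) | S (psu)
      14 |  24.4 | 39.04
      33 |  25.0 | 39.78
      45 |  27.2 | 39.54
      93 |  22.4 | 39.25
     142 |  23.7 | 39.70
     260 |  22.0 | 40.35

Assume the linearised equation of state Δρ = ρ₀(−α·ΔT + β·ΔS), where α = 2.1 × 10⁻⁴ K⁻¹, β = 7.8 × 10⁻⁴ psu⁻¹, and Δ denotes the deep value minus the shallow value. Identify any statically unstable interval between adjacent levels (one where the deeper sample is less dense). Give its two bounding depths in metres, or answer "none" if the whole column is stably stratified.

33–45 m

Evaluate Δρ/ρ₀ = −αΔT + βΔS across each adjacent pair:
  14–33 m: −αΔT+βΔS = −(2.1 × 10⁻⁴)(+0.6)+(7.8 × 10⁻⁴)(+0.74) = 4.5 × 10⁻⁴ → stable
  33–45 m: −αΔT+βΔS = −(2.1 × 10⁻⁴)(+2.2)+(7.8 × 10⁻⁴)(-0.24) = -6.5 × 10⁻⁴ → UNSTABLE
  45–93 m: −αΔT+βΔS = −(2.1 × 10⁻⁴)(-4.8)+(7.8 × 10⁻⁴)(-0.29) = 7.8 × 10⁻⁴ → stable
  93–142 m: −αΔT+βΔS = −(2.1 × 10⁻⁴)(+1.3)+(7.8 × 10⁻⁴)(+0.45) = 7.8 × 10⁻⁵ → stable
  142–260 m: −αΔT+βΔS = −(2.1 × 10⁻⁴)(-1.7)+(7.8 × 10⁻⁴)(+0.65) = 8.6 × 10⁻⁴ → stable
The 33–45 m interval has Δρ < 0: lighter water underlies denser water.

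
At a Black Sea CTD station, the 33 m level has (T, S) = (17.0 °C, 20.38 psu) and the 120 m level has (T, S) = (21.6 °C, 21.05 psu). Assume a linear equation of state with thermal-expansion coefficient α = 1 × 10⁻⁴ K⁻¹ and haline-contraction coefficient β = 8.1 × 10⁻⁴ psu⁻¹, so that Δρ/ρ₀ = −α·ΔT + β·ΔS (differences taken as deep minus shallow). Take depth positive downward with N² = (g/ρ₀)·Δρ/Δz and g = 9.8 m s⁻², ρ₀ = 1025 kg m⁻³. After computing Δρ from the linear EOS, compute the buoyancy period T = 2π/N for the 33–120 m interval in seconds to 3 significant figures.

2.06 × 10³ s

ΔT = +4.6 K, ΔS = +0.67 psu (deep − shallow).
Δρ/ρ₀ = −αΔT + βΔS = -4.60 × 10⁻⁴ + 5.427 × 10⁻⁴ = 8.27 × 10⁻⁵, so Δρ ≈ 0.08477 kg m⁻³.
N² = (g/ρ₀)·Δρ/Δz = g·(Δρ/ρ₀)/Δz = 9.8 × 8.27 × 10⁻⁵ / 87 = 9.3156 × 10⁻⁶ s⁻².
N = √(9.3156 × 10⁻⁶) = 3.0521 × 10⁻³ rad s⁻¹ → T = 2π/N = 2.0586 × 10³ s ≈ 2.06 × 10³ s.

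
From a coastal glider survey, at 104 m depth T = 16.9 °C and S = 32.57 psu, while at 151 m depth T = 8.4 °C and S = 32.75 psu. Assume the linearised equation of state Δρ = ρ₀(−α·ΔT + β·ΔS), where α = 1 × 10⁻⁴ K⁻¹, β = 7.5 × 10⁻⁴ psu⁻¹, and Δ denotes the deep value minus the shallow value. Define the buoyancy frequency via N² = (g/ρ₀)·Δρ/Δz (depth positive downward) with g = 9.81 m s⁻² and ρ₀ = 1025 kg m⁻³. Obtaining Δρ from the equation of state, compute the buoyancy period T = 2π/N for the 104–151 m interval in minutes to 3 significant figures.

7.30 min

ΔT = -8.5 K, ΔS = +0.18 psu (deep − shallow).
Δρ/ρ₀ = −αΔT + βΔS = 8.50 × 10⁻⁴ + 1.35 × 10⁻⁴ = 9.85 × 10⁻⁴, so Δρ ≈ 1.010 kg m⁻³.
N² = (g/ρ₀)·Δρ/Δz = g·(Δρ/ρ₀)/Δz = 9.81 × 9.85 × 10⁻⁴ / 47 = 2.0559 × 10⁻⁴ s⁻².
N = √(2.0559 × 10⁻⁴) = 0.014338 rad s⁻¹ → T = 2π/N = 438.22 s = 7.3037 min ≈ 7.30 min.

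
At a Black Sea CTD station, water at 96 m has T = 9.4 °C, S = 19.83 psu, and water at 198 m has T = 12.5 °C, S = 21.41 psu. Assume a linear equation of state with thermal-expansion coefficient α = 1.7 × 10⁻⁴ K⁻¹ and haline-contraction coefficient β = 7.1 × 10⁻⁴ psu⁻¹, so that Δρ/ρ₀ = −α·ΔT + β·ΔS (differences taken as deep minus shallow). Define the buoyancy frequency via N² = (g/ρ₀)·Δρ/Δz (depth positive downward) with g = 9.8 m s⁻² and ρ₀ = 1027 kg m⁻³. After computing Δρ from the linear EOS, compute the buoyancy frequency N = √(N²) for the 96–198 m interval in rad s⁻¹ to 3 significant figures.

7.56 × 10⁻³ rad s⁻¹

ΔT = +3.1 K, ΔS = +1.58 psu (deep − shallow).
Δρ/ρ₀ = −αΔT + βΔS = -5.27 × 10⁻⁴ + 1.1218 × 10⁻³ = 5.948 × 10⁻⁴, so Δρ ≈ 0.6109 kg m⁻³.
N² = (g/ρ₀)·Δρ/Δz = g·(Δρ/ρ₀)/Δz = 9.8 × 5.948 × 10⁻⁴ / 102 = 5.7147 × 10⁻⁵ s⁻².
N = √(5.7147 × 10⁻⁵) = 7.5596 × 10⁻³ rad s⁻¹ ≈ 7.56 × 10⁻³ rad s⁻¹.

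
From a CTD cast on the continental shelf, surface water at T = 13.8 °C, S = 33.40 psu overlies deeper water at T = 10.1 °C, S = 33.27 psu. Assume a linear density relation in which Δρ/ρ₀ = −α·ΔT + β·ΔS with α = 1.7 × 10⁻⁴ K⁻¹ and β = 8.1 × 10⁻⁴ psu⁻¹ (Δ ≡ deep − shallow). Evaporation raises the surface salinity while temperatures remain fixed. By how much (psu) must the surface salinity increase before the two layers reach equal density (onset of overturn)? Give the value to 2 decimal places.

0.65 psu

Neutral buoyancy requires −α(T_deep − T_surf) + β(S_deep − S_surf′) = 0.
S_surf′ = S_deep − (α/β)·ΔT = 33.27 − (1.7 × 10⁻⁴/8.1 × 10⁻⁴)·(-3.7) = 34.0465 psu.
Increase required: 34.0465 − 33.40 = 0.6465 psu.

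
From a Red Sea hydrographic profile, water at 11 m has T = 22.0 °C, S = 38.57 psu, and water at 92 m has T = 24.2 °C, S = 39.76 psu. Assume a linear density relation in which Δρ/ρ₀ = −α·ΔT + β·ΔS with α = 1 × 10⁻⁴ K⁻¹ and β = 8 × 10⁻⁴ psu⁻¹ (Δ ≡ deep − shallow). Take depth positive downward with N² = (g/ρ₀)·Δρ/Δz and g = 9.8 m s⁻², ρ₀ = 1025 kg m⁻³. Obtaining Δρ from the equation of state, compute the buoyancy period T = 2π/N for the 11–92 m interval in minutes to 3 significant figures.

ΔT = +2.2 K, ΔS = +1.19 psu (deep − shallow).
Δρ/ρ₀ = −αΔT + βΔS = -2.20 × 10⁻⁴ + 9.52 × 10⁻⁴ = 7.32 × 10⁻⁴, so Δρ ≈ 0.7503 kg m⁻³.
N² = (g/ρ₀)·Δρ/Δz = g·(Δρ/ρ₀)/Δz = 9.8 × 7.32 × 10⁻⁴ / 81 = 8.8563 × 10⁻⁵ s⁻².
N = √(8.8563 × 10⁻⁵) = 9.4108 × 10⁻³ rad s⁻¹ → T = 2π/N = 667.66 s = 11.128 min ≈ 11.1 min.

11.1 min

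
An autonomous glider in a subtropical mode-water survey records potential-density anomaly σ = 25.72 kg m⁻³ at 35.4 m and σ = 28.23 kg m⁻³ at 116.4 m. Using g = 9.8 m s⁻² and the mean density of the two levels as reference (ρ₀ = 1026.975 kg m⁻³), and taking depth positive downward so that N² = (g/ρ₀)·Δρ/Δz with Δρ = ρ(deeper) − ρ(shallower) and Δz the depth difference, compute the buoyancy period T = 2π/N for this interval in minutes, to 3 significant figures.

Δρ = 1028.23 − 1025.72 = 2.51 kg m⁻³ over Δz = 116.4 − 35.4 = 81 m.
N² = (9.8/1026.975) × (2.51/81) = 2.9570 × 10⁻⁴ s⁻².
N = √(2.9570 × 10⁻⁴) = 0.017196 rad s⁻¹, so T = 2π/N = 365.39 s = 6.0898 min ≈ 6.09 min.
Since Δρ > 0 the layer is stably stratified.

6.09 min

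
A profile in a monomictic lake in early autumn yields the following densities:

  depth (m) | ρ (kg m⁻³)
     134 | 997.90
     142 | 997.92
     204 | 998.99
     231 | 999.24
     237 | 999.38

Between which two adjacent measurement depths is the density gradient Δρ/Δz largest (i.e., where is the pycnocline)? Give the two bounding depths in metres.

Compute the density gradient over each adjacent pair:
  134–142 m: Δρ/Δz = 0.02/8 = 2.5 × 10⁻³ kg m⁻⁴
  142–204 m: Δρ/Δz = 1.07/62 = 0.017 kg m⁻⁴
  204–231 m: Δρ/Δz = 0.25/27 = 9.3 × 10⁻³ kg m⁻⁴
  231–237 m: Δρ/Δz = 0.14/6 = 0.023 kg m⁻⁴
The largest gradient is in the 231–237 m interval — the pycnocline.

231–237 m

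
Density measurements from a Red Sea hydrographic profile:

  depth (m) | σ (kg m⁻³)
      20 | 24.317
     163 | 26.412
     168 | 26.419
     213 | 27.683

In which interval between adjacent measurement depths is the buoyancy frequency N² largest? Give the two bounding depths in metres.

Compute the density gradient over each adjacent pair:
  20–163 m: Δρ/Δz = 2.095/143 = 0.015 kg m⁻⁴
  163–168 m: Δρ/Δz = 0.007/5 = 1.4 × 10⁻³ kg m⁻⁴
  168–213 m: Δρ/Δz = 1.264/45 = 0.028 kg m⁻⁴
The largest gradient is in the 168–213 m interval — the pycnocline.

168–213 m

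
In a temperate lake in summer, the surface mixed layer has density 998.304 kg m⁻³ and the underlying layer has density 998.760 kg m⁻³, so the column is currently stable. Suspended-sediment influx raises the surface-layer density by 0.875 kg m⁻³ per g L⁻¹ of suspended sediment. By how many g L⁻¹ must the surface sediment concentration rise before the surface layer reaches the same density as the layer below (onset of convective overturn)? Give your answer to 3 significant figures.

Density deficit of the surface layer: 998.760 − 998.304 = 0.456 kg m⁻³.
Required change = 0.456 / 0.875 = 0.521 g L⁻¹.

0.521 g L⁻¹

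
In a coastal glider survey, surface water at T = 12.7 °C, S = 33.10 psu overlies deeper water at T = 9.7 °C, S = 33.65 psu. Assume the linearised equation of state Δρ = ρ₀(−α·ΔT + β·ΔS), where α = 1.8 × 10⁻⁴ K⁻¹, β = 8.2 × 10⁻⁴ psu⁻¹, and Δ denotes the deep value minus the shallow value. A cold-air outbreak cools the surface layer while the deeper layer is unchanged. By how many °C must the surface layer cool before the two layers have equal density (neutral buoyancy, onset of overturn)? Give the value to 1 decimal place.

5.5 °C

Neutral buoyancy requires Δρ = 0, i.e. −α(T_deep − T_surf′) + β(S_deep − S_surf) = 0.
T_surf′ = T_deep − (β/α)·ΔS = 9.7 − (8.2 × 10⁻⁴/1.8 × 10⁻⁴)·(+0.55) = 7.194 °C.
Cooling required: 12.7 − (7.194) = 5.506 °C.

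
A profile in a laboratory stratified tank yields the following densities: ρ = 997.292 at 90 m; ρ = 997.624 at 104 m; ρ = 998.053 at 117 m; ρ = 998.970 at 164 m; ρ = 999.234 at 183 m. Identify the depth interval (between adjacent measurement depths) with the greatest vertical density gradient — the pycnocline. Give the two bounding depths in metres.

Compute the density gradient over each adjacent pair:
  90–104 m: Δρ/Δz = 0.332/14 = 0.024 kg m⁻⁴
  104–117 m: Δρ/Δz = 0.429/13 = 0.033 kg m⁻⁴
  117–164 m: Δρ/Δz = 0.917/47 = 0.020 kg m⁻⁴
  164–183 m: Δρ/Δz = 0.264/19 = 0.014 kg m⁻⁴
The largest gradient is in the 104–117 m interval — the pycnocline.

104–117 m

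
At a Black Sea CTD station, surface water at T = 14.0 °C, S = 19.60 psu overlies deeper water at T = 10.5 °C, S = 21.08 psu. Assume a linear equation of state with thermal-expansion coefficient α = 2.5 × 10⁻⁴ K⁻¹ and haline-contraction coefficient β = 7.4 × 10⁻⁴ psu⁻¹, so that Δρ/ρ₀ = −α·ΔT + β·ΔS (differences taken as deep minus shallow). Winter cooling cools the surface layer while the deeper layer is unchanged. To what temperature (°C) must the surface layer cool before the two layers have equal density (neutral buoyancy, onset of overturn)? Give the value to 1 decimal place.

6.1 °C

Neutral buoyancy requires Δρ = 0, i.e. −α(T_deep − T_surf′) + β(S_deep − S_surf) = 0.
T_surf′ = T_deep − (β/α)·ΔS = 10.5 − (7.4 × 10⁻⁴/2.5 × 10⁻⁴)·(+1.48) = 6.119 °C.
Cooling required: 14.0 − (6.119) = 7.881 °C.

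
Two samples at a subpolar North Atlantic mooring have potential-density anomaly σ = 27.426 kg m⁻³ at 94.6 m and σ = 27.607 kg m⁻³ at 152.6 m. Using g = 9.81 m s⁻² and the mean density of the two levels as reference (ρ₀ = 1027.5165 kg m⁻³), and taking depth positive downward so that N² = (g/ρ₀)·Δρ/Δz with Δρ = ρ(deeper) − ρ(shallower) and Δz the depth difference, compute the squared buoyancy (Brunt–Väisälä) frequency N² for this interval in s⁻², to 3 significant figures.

Δρ = 1027.607 − 1027.426 = 0.181 kg m⁻³ over Δz = 152.6 − 94.6 = 58 m.
N² = (9.81/1027.5165) × (0.181/58) = 2.9794 × 10⁻⁵ s⁻² ≈ 2.98 × 10⁻⁵ s⁻².

2.98 × 10⁻⁵ s⁻²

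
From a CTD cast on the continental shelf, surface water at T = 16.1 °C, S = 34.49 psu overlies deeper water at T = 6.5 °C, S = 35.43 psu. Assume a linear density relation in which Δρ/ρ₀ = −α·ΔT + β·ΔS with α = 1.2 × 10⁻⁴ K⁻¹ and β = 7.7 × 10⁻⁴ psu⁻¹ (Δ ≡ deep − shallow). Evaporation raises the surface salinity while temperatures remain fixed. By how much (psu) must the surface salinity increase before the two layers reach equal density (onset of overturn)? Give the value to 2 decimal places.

Neutral buoyancy requires −α(T_deep − T_surf) + β(S_deep − S_surf′) = 0.
S_surf′ = S_deep − (α/β)·ΔT = 35.43 − (1.2 × 10⁻⁴/7.7 × 10⁻⁴)·(-9.6) = 36.9261 psu.
Increase required: 36.9261 − 34.49 = 2.4361 psu.

2.44 psu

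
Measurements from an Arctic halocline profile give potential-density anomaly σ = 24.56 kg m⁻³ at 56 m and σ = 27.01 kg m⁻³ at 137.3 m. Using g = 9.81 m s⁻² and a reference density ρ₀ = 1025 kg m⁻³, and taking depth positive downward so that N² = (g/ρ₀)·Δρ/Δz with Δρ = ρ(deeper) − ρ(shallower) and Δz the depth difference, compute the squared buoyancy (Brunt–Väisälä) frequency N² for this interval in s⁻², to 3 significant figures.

2.88 × 10⁻⁴ s⁻²

Δρ = 1027.01 − 1024.56 = 2.45 kg m⁻³ over Δz = 137.3 − 56 = 81.3 m.
N² = (9.81/1025) × (2.45/81.3) = 2.8842 × 10⁻⁴ s⁻² ≈ 2.88 × 10⁻⁴ s⁻².
A positive N² confirms static stability across the interval.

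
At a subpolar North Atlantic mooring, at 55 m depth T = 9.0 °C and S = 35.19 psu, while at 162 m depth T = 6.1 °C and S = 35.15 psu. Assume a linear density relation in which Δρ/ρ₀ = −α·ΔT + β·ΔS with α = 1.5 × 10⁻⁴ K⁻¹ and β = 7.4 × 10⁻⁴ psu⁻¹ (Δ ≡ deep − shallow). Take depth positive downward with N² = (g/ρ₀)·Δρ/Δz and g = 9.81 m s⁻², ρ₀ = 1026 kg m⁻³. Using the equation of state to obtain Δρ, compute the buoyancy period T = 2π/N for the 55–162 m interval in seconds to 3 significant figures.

ΔT = -2.9 K, ΔS = -0.04 psu (deep − shallow).
Δρ/ρ₀ = −αΔT + βΔS = 4.35 × 10⁻⁴ − 2.96 × 10⁻⁵ = 4.054 × 10⁻⁴, so Δρ ≈ 0.4159 kg m⁻³.
N² = (g/ρ₀)·Δρ/Δz = g·(Δρ/ρ₀)/Δz = 9.81 × 4.054 × 10⁻⁴ / 107 = 3.7168 × 10⁻⁵ s⁻².
N = √(3.7168 × 10⁻⁵) = 6.0966 × 10⁻³ rad s⁻¹ → T = 2π/N = 1.0306 × 10³ s ≈ 1.03 × 10³ s.

1.03 × 10³ s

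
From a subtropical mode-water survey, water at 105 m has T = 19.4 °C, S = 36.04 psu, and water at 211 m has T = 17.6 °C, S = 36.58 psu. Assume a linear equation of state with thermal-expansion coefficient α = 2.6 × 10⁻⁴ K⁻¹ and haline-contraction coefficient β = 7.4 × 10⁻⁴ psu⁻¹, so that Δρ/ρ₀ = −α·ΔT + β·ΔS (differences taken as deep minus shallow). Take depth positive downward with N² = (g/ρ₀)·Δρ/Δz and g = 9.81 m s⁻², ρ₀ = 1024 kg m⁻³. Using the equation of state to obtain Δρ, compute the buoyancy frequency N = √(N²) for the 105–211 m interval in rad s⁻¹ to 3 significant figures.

8.96 × 10⁻³ rad s⁻¹

ΔT = -1.8 K, ΔS = +0.54 psu (deep − shallow).
Δρ/ρ₀ = −αΔT + βΔS = 4.68 × 10⁻⁴ + 3.996 × 10⁻⁴ = 8.676 × 10⁻⁴, so Δρ ≈ 0.8884 kg m⁻³.
N² = (g/ρ₀)·Δρ/Δz = g·(Δρ/ρ₀)/Δz = 9.81 × 8.676 × 10⁻⁴ / 106 = 8.0294 × 10⁻⁵ s⁻².
N = √(8.0294 × 10⁻⁵) = 8.9607 × 10⁻³ rad s⁻¹ ≈ 8.96 × 10⁻³ rad s⁻¹.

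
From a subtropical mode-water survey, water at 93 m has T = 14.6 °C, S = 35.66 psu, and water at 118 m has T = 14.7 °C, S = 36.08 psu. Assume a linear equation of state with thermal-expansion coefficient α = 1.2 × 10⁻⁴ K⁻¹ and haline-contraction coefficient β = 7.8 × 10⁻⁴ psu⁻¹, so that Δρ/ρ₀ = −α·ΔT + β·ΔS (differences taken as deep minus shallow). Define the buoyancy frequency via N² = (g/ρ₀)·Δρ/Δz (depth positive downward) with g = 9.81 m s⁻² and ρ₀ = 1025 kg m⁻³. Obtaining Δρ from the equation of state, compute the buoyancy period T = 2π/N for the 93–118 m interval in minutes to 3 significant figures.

ΔT = +0.1 K, ΔS = +0.42 psu (deep − shallow).
Δρ/ρ₀ = −αΔT + βΔS = -1.20 × 10⁻⁵ + 3.276 × 10⁻⁴ = 3.156 × 10⁻⁴, so Δρ ≈ 0.3235 kg m⁻³.
N² = (g/ρ₀)·Δρ/Δz = g·(Δρ/ρ₀)/Δz = 9.81 × 3.156 × 10⁻⁴ / 25 = 1.2384 × 10⁻⁴ s⁻².
N = √(1.2384 × 10⁻⁴) = 0.011128 rad s⁻¹ → T = 2π/N = 564.63 s = 9.4105 min ≈ 9.41 min.

9.41 min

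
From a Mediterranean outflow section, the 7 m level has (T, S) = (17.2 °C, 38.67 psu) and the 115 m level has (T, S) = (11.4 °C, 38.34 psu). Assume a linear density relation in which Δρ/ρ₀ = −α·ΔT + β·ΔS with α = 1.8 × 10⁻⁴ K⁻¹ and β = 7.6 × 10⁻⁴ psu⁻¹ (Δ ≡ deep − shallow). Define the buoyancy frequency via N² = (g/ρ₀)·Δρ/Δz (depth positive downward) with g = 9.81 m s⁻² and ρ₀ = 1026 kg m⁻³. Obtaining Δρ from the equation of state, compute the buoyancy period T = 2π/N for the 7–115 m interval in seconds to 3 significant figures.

ΔT = -5.8 K, ΔS = -0.33 psu (deep − shallow).
Δρ/ρ₀ = −αΔT + βΔS = 1.044 × 10⁻³ − 2.508 × 10⁻⁴ = 7.932 × 10⁻⁴, so Δρ ≈ 0.8138 kg m⁻³.
N² = (g/ρ₀)·Δρ/Δz = g·(Δρ/ρ₀)/Δz = 9.81 × 7.932 × 10⁻⁴ / 108 = 7.2049 × 10⁻⁵ s⁻².
N = √(7.2049 × 10⁻⁵) = 8.4882 × 10⁻³ rad s⁻¹ → T = 2π/N = 740.23 s ≈ 740 s.

740 s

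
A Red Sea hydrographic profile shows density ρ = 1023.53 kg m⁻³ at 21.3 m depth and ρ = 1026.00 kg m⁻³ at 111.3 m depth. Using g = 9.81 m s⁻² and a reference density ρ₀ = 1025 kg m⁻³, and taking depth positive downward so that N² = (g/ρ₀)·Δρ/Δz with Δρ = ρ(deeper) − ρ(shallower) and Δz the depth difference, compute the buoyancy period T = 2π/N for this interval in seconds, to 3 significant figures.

Δρ = 1026.00 − 1023.53 = 2.47 kg m⁻³ over Δz = 111.3 − 21.3 = 90 m.
N² = (9.81/1025) × (2.47/90) = 2.6266 × 10⁻⁴ s⁻².
N = √(2.6266 × 10⁻⁴) = 0.016207 rad s⁻¹, so T = 2π/N = 387.68 s ≈ 388 s.

388 s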